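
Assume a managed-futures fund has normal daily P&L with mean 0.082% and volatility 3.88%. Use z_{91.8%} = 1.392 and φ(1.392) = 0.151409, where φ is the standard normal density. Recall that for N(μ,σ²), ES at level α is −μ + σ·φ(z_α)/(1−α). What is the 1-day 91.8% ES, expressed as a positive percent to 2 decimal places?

7.08%

Tail multiplier: φ(z)/(1−α) = 0.151409 / 0.082 = 1.846.
ES = −(0.082%) + 3.88% × 1.846 = 7.080%.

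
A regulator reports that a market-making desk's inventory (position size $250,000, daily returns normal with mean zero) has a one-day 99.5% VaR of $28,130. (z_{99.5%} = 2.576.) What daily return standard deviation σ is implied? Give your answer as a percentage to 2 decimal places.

VaR as a fraction: $28,130 / $250,000 = 11.252%.
σ = VaR / z = 11.252% / 2.576 = 4.368%.

4.37%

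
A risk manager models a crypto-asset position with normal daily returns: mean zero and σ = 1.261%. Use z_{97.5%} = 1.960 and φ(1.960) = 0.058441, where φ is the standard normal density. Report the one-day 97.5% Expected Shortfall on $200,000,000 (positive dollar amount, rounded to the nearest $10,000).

$5,900,000

Tail multiplier: φ(z)/(1−α) = 0.058441 / 0.025 = 2.338.
ES = 1.261% × 2.338 = 2.948%.
On $200,000,000: 0.02948 × $200,000,000 = $5,896,000.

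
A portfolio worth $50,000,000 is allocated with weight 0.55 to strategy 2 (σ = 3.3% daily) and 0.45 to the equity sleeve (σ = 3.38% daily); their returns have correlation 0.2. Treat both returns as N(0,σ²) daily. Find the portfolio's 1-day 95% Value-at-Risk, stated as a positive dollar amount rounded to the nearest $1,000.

σ_p² = 0.55²·3.3² + 0.45²·3.38² + 2·0.2·0.55·0.45·3.3·3.38 = 6.7119 (%²).
σ_p = √6.7119 = 2.591%.
At 95%, z = 1.645.
VaR = 1.645 × 2.591% = 4.262%; on $50,000,000 that is $2,131,000.

$2,131,000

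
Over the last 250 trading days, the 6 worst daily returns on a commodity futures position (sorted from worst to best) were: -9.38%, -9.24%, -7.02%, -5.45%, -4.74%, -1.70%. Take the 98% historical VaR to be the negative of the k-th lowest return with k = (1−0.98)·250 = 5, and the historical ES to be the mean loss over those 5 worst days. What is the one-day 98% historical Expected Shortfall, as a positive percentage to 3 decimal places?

7.166%

The 5 worst returns sum to -35.83%.
ES = −(-35.83%) / 5 = 7.166%.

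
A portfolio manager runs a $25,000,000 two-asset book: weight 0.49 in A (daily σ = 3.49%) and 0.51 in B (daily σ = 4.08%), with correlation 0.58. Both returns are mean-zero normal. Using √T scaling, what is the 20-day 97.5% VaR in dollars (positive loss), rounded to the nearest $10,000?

σ_p = √(0.49²·3.49² + 0.51²·4.08² + 2·0.58·0.49·0.51·3.49·4.08) = 3.374%.
σ_{20d} = 3.374% × √20 = 15.089%.
z(97.5%) = 1.960.
VaR = 1.960 × 15.089% = 29.574%; on $25,000,000 that is $7,393,500.

$7,390,000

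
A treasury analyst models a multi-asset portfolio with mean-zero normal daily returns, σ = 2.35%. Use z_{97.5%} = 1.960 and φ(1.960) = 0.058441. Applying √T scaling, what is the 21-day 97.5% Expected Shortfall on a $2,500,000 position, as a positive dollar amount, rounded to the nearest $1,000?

σ_{21d} = 2.35% × √21 = 10.769%.
ES multiplier = φ(z)/(1−α) = 0.058441/0.025 = 2.338.
ES = 10.769% × 2.338 = 25.178%; on $2,500,000: $629,450.

$629,000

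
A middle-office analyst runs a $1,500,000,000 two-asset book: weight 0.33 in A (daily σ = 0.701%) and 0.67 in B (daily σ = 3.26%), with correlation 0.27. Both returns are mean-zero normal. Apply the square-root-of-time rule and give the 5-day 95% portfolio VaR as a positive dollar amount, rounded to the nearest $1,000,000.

σ_p = √(0.33²·0.701² + 0.67²·3.26² + 2·0.27·0.33·0.67·0.701·3.26) = 2.258%.
σ_{5d} = 2.258% × √5 = 5.049%.
z(95%) = 1.645.
VaR = 1.645 × 5.049% = 8.306%; on $1,500,000,000 that is $124,590,000.

$125,000,000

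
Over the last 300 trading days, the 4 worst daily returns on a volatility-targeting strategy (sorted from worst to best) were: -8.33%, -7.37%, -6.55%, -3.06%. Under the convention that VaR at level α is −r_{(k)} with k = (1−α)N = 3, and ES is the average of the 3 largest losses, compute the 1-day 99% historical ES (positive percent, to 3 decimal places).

7.417%

The 3 worst returns sum to -22.25%.
ES = −(-22.25%) / 3 = 7.4166…% ≈ 7.417%.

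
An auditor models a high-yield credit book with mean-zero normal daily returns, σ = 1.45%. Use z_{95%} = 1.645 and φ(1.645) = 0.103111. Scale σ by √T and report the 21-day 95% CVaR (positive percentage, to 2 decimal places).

13.70%

σ_{21d} = 1.45% × √21 = 6.645%.
ES multiplier = φ(z)/(1−α) = 0.103111/0.05 = 2.062.
ES = 6.645% × 2.062 = 13.702%.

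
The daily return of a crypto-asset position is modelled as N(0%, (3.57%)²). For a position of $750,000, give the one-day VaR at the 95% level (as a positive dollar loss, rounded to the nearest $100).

$44,000

At 95% one-sided, z = 1.645.
VaR = z·σ = 1.645 × 3.57% = 5.873%.
On $750,000: 0.05873 × $750,000 = $44,048.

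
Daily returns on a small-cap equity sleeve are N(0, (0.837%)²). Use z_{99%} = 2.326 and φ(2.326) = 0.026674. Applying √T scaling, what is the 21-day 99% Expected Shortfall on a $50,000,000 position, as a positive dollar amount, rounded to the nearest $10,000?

$5,120,000

σ_{21d} = 0.837% × √21 = 3.836%.
ES multiplier = φ(z)/(1−α) = 0.026674/0.01 = 2.667.
ES = 3.836% × 2.667 = 10.231%; on $50,000,000: $5,115,500.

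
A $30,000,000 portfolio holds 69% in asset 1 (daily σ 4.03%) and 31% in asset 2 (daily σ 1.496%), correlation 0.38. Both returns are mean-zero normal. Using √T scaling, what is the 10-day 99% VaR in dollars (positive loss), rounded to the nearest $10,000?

σ_p = √(0.69²·4.03² + 0.31²·1.496² + 2·0.38·0.69·0.31·4.03·1.496) = 2.988%.
σ_{10d} = 2.988% × √10 = 9.449%.
z(99%) = 2.326.
VaR = 2.326 × 9.449% = 21.978%; on $30,000,000 that is $6,593,400.

$6,590,000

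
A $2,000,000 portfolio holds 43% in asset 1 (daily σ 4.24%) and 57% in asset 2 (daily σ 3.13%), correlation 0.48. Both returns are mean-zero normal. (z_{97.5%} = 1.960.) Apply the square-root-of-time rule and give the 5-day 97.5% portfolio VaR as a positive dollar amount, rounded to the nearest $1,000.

σ_p = √(0.43²·4.24² + 0.57²·3.13² + 2·0.48·0.43·0.57·4.24·3.13) = 3.103%.
σ_{5d} = 3.103% × √5 = 6.939%.
VaR = 1.960 × 6.939% = 13.600%; on $2,000,000 that is $272,000.

$272,000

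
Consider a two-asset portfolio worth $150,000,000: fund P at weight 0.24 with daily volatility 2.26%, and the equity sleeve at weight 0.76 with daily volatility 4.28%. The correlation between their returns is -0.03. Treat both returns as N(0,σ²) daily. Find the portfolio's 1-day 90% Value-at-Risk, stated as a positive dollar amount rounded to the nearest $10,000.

$6,310,000

σ_p² = 0.24²·2.26² + 0.76²·4.28² + 2·-0.03·0.24·0.76·2.26·4.28 = 10.7690 (%²).
σ_p = √10.7690 = 3.282%.
At 90%, z = 1.282.
VaR = 1.282 × 3.282% = 4.208%; on $150,000,000 that is $6,312,000.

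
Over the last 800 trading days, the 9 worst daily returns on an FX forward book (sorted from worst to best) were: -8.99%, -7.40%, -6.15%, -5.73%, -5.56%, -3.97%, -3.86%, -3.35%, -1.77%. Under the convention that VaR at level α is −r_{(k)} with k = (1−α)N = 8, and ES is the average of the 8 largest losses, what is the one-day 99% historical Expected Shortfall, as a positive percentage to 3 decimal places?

5.626%

The 8 worst returns sum to -45.01%.
ES = −(-45.01%) / 8 = 5.62625% ≈ 5.626%.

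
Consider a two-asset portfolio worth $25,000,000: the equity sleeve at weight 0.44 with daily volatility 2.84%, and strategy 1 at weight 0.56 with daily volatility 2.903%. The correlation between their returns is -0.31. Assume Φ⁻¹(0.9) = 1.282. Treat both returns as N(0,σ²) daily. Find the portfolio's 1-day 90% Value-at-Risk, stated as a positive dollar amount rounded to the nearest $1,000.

$550,000

σ_p² = 0.44²·2.84² + 0.56²·2.903² + 2·-0.31·0.44·0.56·2.84·2.903 = 2.9448 (%²).
σ_p = √2.9448 = 1.716%.
VaR = 1.282 × 1.716% = 2.200%; on $25,000,000 that is $550,000.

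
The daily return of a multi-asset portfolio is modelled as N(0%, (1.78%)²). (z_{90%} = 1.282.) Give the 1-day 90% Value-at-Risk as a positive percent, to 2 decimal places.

2.28%

VaR = z·σ = 1.282 × 1.78% = 2.282%.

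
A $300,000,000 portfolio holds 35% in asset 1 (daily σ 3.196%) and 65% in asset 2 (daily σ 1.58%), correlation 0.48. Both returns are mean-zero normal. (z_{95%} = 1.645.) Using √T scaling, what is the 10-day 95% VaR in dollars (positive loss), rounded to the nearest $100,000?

σ_p = √(0.35²·3.196² + 0.65²·1.58² + 2·0.48·0.35·0.65·3.196·1.58) = 1.846%.
σ_{10d} = 1.846% × √10 = 5.838%.
VaR = 1.645 × 5.838% = 9.604%; on $300,000,000 that is $28,812,000.

$28,800,000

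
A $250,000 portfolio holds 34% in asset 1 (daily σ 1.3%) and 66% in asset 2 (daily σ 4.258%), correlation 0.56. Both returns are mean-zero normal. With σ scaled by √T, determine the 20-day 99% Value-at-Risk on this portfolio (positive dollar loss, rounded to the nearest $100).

σ_p = √(0.34²·1.3² + 0.66²·4.258² + 2·0.56·0.34·0.66·1.3·4.258) = 3.080%.
σ_{20d} = 3.080% × √20 = 13.774%.
z(99%) = 2.326.
VaR = 2.326 × 13.774% = 32.038%; on $250,000 that is $80,095.

$80,100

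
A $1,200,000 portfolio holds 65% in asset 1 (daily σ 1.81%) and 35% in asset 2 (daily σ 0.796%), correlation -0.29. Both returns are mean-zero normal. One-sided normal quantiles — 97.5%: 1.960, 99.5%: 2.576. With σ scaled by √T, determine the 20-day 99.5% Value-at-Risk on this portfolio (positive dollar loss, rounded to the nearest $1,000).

$156,000

σ_p = √(0.65²·1.81² + 0.35²·0.796² + 2·-0.29·0.65·0.35·1.81·0.796) = 1.128%.
σ_{20d} = 1.128% × √20 = 5.045%.
VaR = 2.576 × 5.045% = 12.996%; on $1,200,000 that is $155,952.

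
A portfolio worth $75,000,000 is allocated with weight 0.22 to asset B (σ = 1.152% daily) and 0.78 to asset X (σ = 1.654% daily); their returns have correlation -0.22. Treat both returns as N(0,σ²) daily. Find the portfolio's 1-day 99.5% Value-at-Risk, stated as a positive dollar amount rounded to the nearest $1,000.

σ_p² = 0.22²·1.152² + 0.78²·1.654² + 2·-0.22·0.22·0.78·1.152·1.654 = 1.5848 (%²).
σ_p = √1.5848 = 1.259%.
At 99.5%, z = 2.576.
VaR = 2.576 × 1.259% = 3.243%; on $75,000,000 that is $2,432,250.

$2,432,000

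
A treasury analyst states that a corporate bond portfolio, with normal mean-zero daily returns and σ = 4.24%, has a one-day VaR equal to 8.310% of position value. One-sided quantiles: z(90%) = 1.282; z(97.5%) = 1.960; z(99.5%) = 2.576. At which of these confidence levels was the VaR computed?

Implied z = VaR/σ = 8.310 / 4.24 = 1.960.
This matches z(97.5%) = 1.960.

97.5%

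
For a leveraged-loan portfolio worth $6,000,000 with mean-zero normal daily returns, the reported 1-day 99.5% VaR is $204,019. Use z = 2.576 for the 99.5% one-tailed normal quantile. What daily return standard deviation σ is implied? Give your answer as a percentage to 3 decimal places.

VaR as a fraction: $204,019 / $6,000,000 = 3.400%.
σ = VaR / z = 3.400% / 2.576 = 1.320%.

1.320%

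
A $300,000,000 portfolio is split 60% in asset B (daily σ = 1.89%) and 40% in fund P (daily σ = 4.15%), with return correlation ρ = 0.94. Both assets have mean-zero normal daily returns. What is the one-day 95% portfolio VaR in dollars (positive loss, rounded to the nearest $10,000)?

σ_p² = 0.6²·1.89² + 0.4²·4.15² + 2·0.94·0.6·0.4·1.89·4.15 = 7.5805 (%²).
σ_p = √7.5805 = 2.753%.
At 95%, z = 1.645.
VaR = 1.645 × 2.753% = 4.529%; on $300,000,000 that is $13,587,000.

$13,590,000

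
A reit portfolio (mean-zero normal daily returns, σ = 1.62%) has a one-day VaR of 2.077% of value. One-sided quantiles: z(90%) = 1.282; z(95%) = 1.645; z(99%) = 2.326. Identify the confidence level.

Implied z = VaR/σ = 2.077 / 1.62 = 1.282.
This matches z(90%) = 1.282.

90%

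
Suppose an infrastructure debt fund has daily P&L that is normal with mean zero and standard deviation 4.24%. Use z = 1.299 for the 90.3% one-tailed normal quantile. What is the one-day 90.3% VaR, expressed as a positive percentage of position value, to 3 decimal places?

5.508%

VaR = z·σ = 1.299 × 4.24% = 5.508%.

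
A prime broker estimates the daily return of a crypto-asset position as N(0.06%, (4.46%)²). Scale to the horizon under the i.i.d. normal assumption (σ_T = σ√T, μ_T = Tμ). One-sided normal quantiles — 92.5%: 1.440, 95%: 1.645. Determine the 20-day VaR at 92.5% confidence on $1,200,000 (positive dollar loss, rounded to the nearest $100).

$330,300

σ_{20d} = 4.46% × √20 = 19.946%; μ_{20d} = 20 × 0.06% = 1.200%.
VaR = −(1.200%) + 1.440 × 19.946% = 27.522%.
On $1,200,000: 0.27522 × $1,200,000 = $330,264.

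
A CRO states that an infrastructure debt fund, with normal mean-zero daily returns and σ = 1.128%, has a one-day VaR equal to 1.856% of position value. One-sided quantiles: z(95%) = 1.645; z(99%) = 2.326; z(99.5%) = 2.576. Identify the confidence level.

95%

Implied z = VaR/σ = 1.856 / 1.128 = 1.645.
This matches z(95%) = 1.645.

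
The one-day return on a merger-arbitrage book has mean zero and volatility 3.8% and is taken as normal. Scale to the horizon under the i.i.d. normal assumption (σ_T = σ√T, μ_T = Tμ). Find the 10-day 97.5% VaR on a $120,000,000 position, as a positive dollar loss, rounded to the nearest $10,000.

$28,260,000

At 97.5%, z = 1.960.
σ_{10d} = 3.8% × √10 = 12.017%.
VaR = 1.960 × 12.017% = 23.553%.
On $120,000,000: 0.23553 × $120,000,000 = $28,263,600.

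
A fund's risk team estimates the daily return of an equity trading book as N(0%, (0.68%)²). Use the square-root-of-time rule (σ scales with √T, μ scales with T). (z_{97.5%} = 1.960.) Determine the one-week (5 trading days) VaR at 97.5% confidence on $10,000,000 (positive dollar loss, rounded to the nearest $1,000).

σ_{5d} = 0.68% × √5 = 1.521%.
VaR = 1.960 × 1.521% = 2.981%.
On $10,000,000: 0.02981 × $10,000,000 = $298,100.

$298,000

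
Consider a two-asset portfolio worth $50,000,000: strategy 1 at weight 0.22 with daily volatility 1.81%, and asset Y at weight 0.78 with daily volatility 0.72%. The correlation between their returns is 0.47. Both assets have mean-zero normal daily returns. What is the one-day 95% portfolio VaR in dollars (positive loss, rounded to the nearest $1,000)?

$680,000

σ_p² = 0.22²·1.81² + 0.78²·0.72² + 2·0.47·0.22·0.78·1.81·0.72 = 0.6842 (%²).
σ_p = √0.6842 = 0.827%.
At 95%, z = 1.645.
VaR = 1.645 × 0.827% = 1.360%; on $50,000,000 that is $680,000.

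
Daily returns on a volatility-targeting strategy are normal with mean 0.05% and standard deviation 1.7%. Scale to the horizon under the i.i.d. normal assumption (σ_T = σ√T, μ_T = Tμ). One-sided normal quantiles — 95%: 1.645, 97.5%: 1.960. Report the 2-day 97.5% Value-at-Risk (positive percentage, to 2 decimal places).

σ_{2d} = 1.7% × √2 = 2.404%; μ_{2d} = 2 × 0.05% = 0.100%.
VaR = −(0.100%) + 1.960 × 2.404% = 4.612%.

4.61%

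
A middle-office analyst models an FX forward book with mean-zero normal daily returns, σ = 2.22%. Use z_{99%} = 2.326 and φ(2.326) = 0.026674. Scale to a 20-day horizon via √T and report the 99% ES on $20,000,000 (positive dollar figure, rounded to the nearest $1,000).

σ_{20d} = 2.22% × √20 = 9.928%.
ES multiplier = φ(z)/(1−α) = 0.026674/0.01 = 2.667.
ES = 9.928% × 2.667 = 26.478%; on $20,000,000: $5,295,600.

$5,296,000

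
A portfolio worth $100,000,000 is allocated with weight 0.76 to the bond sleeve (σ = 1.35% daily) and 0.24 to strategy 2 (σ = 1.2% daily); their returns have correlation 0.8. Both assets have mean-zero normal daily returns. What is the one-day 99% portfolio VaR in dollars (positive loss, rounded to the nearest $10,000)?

σ_p² = 0.76²·1.35² + 0.24²·1.2² + 2·0.8·0.76·0.24·1.35·1.2 = 1.6084 (%²).
σ_p = √1.6084 = 1.268%.
At 99%, z = 2.326.
VaR = 2.326 × 1.268% = 2.949%; on $100,000,000 that is $2,949,000.

$2,950,000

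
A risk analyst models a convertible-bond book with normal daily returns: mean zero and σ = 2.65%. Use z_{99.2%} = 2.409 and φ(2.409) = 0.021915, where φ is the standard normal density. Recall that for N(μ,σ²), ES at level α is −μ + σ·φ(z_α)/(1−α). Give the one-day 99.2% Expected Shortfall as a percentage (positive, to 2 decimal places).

7.26%

Tail multiplier: φ(z)/(1−α) = 0.021915 / 0.008 = 2.739.
ES = 2.65% × 2.739 = 7.258%.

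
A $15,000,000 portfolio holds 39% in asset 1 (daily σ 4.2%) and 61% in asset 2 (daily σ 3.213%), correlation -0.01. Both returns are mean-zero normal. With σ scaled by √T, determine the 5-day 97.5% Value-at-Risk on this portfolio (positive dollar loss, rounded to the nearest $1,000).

$1,671,000

σ_p = √(0.39²·4.2² + 0.61²·3.213² + 2·-0.01·0.39·0.61·4.2·3.213) = 2.542%.
σ_{5d} = 2.542% × √5 = 5.684%.
z(97.5%) = 1.960.
VaR = 1.960 × 5.684% = 11.141%; on $15,000,000 that is $1,671,150.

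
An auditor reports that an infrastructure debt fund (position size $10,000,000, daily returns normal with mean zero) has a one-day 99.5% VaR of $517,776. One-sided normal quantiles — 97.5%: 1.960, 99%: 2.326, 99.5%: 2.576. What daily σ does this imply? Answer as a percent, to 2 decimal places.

VaR as a fraction: $517,776 / $10,000,000 = 5.178%.
σ = VaR / z = 5.178% / 2.576 = 2.010%.

2.01%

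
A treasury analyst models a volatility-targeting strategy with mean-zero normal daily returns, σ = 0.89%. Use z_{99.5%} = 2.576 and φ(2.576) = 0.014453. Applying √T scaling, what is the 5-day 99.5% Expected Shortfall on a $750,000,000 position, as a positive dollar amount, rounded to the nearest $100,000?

σ_{5d} = 0.89% × √5 = 1.990%.
ES multiplier = φ(z)/(1−α) = 0.014453/0.005 = 2.891.
ES = 1.990% × 2.891 = 5.753%; on $750,000,000: $43,147,500.

$43,100,000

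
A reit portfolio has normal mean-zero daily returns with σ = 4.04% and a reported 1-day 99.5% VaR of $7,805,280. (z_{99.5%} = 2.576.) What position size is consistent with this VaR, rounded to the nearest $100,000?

VaR as a fraction of value: z·σ = 2.576 × 4.04% = 10.407%.
Position = $7,805,280 / 0.10407 = $75,000,000.

$75,000,000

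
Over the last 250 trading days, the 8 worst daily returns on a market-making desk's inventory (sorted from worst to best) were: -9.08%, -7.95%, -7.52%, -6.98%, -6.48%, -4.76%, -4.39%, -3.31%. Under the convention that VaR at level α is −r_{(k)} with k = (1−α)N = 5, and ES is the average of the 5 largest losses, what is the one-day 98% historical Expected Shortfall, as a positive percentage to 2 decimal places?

The 5 worst returns sum to -38.01%.
ES = −(-38.01%) / 5 = 7.602% ≈ 7.60%.

7.60%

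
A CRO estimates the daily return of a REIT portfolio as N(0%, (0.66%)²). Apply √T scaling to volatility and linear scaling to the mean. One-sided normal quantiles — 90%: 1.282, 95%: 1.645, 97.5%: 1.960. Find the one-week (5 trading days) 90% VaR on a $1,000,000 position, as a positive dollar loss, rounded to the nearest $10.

$18,920

σ_{5d} = 0.66% × √5 = 1.476%.
VaR = 1.282 × 1.476% = 1.892%.
On $1,000,000: 0.01892 × $1,000,000 = $18,920.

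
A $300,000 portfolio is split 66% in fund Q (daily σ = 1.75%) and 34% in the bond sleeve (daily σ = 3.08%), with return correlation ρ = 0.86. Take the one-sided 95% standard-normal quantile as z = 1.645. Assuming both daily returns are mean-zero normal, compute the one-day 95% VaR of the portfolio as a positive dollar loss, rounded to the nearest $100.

$10,500

σ_p² = 0.66²·1.75² + 0.34²·3.08² + 2·0.86·0.66·0.34·1.75·3.08 = 4.5110 (%²).
σ_p = √4.5110 = 2.124%.
VaR = 1.645 × 2.124% = 3.494%; on $300,000 that is $10,482.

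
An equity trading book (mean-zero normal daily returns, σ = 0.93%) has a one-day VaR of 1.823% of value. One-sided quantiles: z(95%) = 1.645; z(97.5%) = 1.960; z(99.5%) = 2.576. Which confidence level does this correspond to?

Implied z = VaR/σ = 1.823 / 0.93 = 1.960.
This matches z(97.5%) = 1.960.

97.5%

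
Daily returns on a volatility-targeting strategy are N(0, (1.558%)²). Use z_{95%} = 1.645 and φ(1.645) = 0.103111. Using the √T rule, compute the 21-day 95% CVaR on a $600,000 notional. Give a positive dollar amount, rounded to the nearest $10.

$88,340

σ_{21d} = 1.558% × √21 = 7.140%.
ES multiplier = φ(z)/(1−α) = 0.103111/0.05 = 2.062.
ES = 7.140% × 2.062 = 14.723%; on $600,000: $88,338.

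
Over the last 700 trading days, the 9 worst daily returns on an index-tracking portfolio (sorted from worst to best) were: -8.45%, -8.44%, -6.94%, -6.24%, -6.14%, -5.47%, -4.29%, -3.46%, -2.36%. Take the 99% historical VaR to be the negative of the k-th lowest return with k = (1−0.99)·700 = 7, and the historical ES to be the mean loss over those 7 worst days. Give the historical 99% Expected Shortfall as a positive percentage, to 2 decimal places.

The 7 worst returns sum to -45.97%.
ES = −(-45.97%) / 7 = 6.5671…% ≈ 6.57%.

6.57%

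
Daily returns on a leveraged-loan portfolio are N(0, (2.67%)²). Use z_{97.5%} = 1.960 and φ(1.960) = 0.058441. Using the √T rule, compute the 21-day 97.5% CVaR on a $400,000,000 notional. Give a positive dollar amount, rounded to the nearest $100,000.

$114,400,000

σ_{21d} = 2.67% × √21 = 12.235%.
ES multiplier = φ(z)/(1−α) = 0.058441/0.025 = 2.338.
ES = 12.235% × 2.338 = 28.605%; on $400,000,000: $114,420,000.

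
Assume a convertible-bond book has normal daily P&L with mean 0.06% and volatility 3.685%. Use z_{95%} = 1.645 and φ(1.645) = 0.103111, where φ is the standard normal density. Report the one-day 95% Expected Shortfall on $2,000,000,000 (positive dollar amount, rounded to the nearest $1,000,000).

$151,000,000

Tail multiplier: φ(z)/(1−α) = 0.103111 / 0.05 = 2.062.
ES = −(0.06%) + 3.685% × 2.062 = 7.538%.
On $2,000,000,000: 0.07538 × $2,000,000,000 = $150,760,000.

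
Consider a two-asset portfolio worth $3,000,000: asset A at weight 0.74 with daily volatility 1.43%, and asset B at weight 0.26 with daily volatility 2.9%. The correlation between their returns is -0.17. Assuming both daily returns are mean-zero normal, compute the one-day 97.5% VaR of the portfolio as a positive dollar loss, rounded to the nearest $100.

σ_p² = 0.74²·1.43² + 0.26²·2.9² + 2·-0.17·0.74·0.26·1.43·2.9 = 1.4170 (%²).
σ_p = √1.4170 = 1.190%.
At 97.5%, z = 1.960.
VaR = 1.960 × 1.190% = 2.332%; on $3,000,000 that is $69,960.

$70,000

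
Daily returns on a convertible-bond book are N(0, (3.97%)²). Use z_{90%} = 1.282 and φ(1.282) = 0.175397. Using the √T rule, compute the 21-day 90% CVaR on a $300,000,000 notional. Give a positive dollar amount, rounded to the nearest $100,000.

$95,700,000

σ_{21d} = 3.97% × √21 = 18.193%.
ES multiplier = φ(z)/(1−α) = 0.175397/0.1 = 1.754.
ES = 18.193% × 1.754 = 31.911%; on $300,000,000: $95,733,000.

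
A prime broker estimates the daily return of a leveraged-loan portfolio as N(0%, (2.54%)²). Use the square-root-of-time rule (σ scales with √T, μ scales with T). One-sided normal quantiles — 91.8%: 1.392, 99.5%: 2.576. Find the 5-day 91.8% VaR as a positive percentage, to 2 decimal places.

7.91%

σ_{5d} = 2.54% × √5 = 5.680%.
VaR = 1.392 × 5.680% = 7.907%.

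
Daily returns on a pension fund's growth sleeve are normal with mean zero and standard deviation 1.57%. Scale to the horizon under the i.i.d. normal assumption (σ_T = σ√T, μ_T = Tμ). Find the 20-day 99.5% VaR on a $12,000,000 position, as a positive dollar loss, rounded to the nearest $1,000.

$2,170,000

At 99.5%, z = 2.576.
σ_{20d} = 1.57% × √20 = 7.021%.
VaR = 2.576 × 7.021% = 18.086%.
On $12,000,000: 0.18086 × $12,000,000 = $2,170,320.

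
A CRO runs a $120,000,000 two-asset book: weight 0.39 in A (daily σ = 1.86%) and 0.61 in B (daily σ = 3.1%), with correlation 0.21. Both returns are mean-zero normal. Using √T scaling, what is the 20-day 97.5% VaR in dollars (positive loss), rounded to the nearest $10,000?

$22,750,000

σ_p = √(0.39²·1.86² + 0.61²·3.1² + 2·0.21·0.39·0.61·1.86·3.1) = 2.163%.
σ_{20d} = 2.163% × √20 = 9.673%.
z(97.5%) = 1.960.
VaR = 1.960 × 9.673% = 18.959%; on $120,000,000 that is $22,750,800.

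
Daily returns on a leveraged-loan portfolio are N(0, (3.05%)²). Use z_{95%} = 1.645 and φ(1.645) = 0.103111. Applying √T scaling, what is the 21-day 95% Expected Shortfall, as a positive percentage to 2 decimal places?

28.82%

σ_{21d} = 3.05% × √21 = 13.977%.
ES multiplier = φ(z)/(1−α) = 0.103111/0.05 = 2.062.
ES = 13.977% × 2.062 = 28.821%.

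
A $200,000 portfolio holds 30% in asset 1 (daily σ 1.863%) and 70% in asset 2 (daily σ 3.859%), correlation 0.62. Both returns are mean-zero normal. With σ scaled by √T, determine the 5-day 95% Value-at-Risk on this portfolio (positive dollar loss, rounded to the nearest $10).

σ_p = √(0.3²·1.863² + 0.7²·3.859² + 2·0.62·0.3·0.7·1.863·3.859) = 3.079%.
σ_{5d} = 3.079% × √5 = 6.885%.
z(95%) = 1.645.
VaR = 1.645 × 6.885% = 11.326%; on $200,000 that is $22,652.

$22,650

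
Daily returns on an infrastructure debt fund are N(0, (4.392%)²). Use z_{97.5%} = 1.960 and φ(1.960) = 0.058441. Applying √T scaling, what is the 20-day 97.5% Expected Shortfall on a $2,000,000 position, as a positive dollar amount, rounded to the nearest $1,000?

σ_{20d} = 4.392% × √20 = 19.642%.
ES multiplier = φ(z)/(1−α) = 0.058441/0.025 = 2.338.
ES = 19.642% × 2.338 = 45.923%; on $2,000,000: $918,460.

$918,000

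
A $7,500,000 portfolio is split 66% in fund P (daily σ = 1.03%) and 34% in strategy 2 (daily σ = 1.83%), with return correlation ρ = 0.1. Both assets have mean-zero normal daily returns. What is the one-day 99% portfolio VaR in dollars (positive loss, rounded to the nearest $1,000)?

$169,000

σ_p² = 0.66²·1.03² + 0.34²·1.83² + 2·0.1·0.66·0.34·1.03·1.83 = 0.9339 (%²).
σ_p = √0.9339 = 0.966%.
At 99%, z = 2.326.
VaR = 2.326 × 0.966% = 2.247%; on $7,500,000 that is $168,525.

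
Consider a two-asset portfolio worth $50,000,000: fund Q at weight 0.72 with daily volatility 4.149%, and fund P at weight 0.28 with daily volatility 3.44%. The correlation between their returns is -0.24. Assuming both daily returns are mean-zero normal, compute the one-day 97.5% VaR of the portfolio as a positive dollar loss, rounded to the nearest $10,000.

$2,850,000

σ_p² = 0.72²·4.149² + 0.28²·3.44² + 2·-0.24·0.72·0.28·4.149·3.44 = 8.4705 (%²).
σ_p = √8.4705 = 2.910%.
At 97.5%, z = 1.960.
VaR = 1.960 × 2.910% = 5.704%; on $50,000,000 that is $2,852,000.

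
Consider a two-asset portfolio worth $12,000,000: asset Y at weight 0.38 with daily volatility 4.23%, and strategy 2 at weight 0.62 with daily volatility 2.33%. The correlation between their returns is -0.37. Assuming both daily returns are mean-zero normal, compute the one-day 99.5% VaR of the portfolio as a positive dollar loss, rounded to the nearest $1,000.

σ_p² = 0.38²·4.23² + 0.62²·2.33² + 2·-0.37·0.38·0.62·4.23·2.33 = 2.9523 (%²).
σ_p = √2.9523 = 1.718%.
At 99.5%, z = 2.576.
VaR = 2.576 × 1.718% = 4.426%; on $12,000,000 that is $531,120.

$531,000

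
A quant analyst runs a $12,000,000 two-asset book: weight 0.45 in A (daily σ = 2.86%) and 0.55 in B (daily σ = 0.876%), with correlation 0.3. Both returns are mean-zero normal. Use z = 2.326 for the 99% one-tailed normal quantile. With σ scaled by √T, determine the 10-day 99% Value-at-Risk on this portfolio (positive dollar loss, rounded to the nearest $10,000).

σ_p = √(0.45²·2.86² + 0.55²·0.876² + 2·0.3·0.45·0.55·2.86·0.876) = 1.504%.
σ_{10d} = 1.504% × √10 = 4.756%.
VaR = 2.326 × 4.756% = 11.062%; on $12,000,000 that is $1,327,440.

$1,330,000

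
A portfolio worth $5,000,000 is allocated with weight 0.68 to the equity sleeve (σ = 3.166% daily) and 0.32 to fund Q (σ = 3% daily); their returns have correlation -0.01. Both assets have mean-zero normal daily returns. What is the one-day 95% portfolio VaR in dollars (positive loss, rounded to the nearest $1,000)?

σ_p² = 0.68²·3.166² + 0.32²·3² + 2·-0.01·0.68·0.32·3.166·3 = 5.5152 (%²).
σ_p = √5.5152 = 2.348%.
At 95%, z = 1.645.
VaR = 1.645 × 2.348% = 3.862%; on $5,000,000 that is $193,100.

$193,000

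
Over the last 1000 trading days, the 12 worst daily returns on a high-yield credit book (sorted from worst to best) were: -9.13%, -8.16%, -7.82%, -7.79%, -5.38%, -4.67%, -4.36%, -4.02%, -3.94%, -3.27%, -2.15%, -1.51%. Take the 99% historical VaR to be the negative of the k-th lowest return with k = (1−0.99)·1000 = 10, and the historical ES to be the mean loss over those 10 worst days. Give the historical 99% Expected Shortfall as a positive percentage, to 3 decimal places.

The 10 worst returns sum to -58.54%.
ES = −(-58.54%) / 10 = 5.854%.

5.854%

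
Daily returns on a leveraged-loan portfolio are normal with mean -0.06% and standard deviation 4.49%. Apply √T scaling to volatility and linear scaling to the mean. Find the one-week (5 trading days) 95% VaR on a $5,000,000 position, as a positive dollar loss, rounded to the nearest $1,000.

At 95%, z = 1.645.
σ_{5d} = 4.49% × √5 = 10.040%; μ_{5d} = 5 × -0.06% = -0.300%.
VaR = −(-0.300%) + 1.645 × 10.040% = 16.816%.
On $5,000,000: 0.16816 × $5,000,000 = $840,800.

$841,000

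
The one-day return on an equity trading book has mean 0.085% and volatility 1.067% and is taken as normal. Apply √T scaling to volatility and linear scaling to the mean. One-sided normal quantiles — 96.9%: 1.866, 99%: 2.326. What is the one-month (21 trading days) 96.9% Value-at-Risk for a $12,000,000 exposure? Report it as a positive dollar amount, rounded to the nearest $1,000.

σ_{21d} = 1.067% × √21 = 4.890%; μ_{21d} = 21 × 0.085% = 1.785%.
VaR = −(1.785%) + 1.866 × 4.890% = 7.340%.
On $12,000,000: 0.07340 × $12,000,000 = $880,800.

$881,000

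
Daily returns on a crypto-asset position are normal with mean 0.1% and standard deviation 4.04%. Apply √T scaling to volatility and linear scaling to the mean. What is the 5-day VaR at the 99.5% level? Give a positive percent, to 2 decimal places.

At 99.5%, z = 2.576.
σ_{5d} = 4.04% × √5 = 9.034%; μ_{5d} = 5 × 0.1% = 0.500%.
VaR = −(0.500%) + 2.576 × 9.034% = 22.772%.

22.77%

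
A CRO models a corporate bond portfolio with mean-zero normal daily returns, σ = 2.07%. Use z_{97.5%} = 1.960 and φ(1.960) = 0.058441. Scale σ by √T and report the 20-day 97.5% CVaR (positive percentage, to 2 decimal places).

σ_{20d} = 2.07% × √20 = 9.257%.
ES multiplier = φ(z)/(1−α) = 0.058441/0.025 = 2.338.
ES = 9.257% × 2.338 = 21.643%.

21.64%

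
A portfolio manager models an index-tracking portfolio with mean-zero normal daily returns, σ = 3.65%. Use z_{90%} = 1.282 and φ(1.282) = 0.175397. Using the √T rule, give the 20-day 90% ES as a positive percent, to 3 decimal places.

28.631%

σ_{20d} = 3.65% × √20 = 16.323%.
ES multiplier = φ(z)/(1−α) = 0.175397/0.1 = 1.754.
ES = 16.323% × 1.754 = 28.631%.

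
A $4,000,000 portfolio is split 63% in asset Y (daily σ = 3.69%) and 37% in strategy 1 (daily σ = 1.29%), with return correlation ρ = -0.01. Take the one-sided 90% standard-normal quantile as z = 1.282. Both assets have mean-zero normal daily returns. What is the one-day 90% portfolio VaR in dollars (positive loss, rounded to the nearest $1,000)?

$121,000

σ_p² = 0.63²·3.69² + 0.37²·1.29² + 2·-0.01·0.63·0.37·3.69·1.29 = 5.6099 (%²).
σ_p = √5.6099 = 2.369%.
VaR = 1.282 × 2.369% = 3.037%; on $4,000,000 that is $121,480.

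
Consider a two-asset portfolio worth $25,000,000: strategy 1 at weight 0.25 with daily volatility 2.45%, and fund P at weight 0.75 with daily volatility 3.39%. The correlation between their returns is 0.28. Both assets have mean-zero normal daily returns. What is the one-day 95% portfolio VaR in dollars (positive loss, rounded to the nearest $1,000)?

σ_p² = 0.25²·2.45² + 0.75²·3.39² + 2·0.28·0.25·0.75·2.45·3.39 = 7.7115 (%²).
σ_p = √7.7115 = 2.777%.
At 95%, z = 1.645.
VaR = 1.645 × 2.777% = 4.568%; on $25,000,000 that is $1,142,000.

$1,142,000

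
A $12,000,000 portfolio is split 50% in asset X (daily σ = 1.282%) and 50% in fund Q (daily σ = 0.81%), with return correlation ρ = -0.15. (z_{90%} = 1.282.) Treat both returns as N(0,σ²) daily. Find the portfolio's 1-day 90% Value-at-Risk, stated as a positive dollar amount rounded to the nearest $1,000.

σ_p² = 0.5²·1.282² + 0.5²·0.81² + 2·-0.15·0.5·0.5·1.282·0.81 = 0.4970 (%²).
σ_p = √0.4970 = 0.705%.
VaR = 1.282 × 0.705% = 0.904%; on $12,000,000 that is $108,480.

$108,000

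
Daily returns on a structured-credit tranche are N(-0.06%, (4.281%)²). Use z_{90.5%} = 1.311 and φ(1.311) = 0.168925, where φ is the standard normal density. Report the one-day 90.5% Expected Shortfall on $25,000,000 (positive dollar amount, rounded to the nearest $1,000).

Tail multiplier: φ(z)/(1−α) = 0.168925 / 0.095 = 1.778.
ES = −(-0.06%) + 4.281% × 1.778 = 7.672%.
On $25,000,000: 0.07672 × $25,000,000 = $1,918,000.

$1,918,000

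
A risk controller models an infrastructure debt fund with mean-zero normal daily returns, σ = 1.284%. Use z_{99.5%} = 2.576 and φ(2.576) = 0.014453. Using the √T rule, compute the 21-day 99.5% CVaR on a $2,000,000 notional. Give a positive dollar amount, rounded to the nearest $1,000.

$340,000

σ_{21d} = 1.284% × √21 = 5.884%.
ES multiplier = φ(z)/(1−α) = 0.014453/0.005 = 2.891.
ES = 5.884% × 2.891 = 17.011%; on $2,000,000: $340,220.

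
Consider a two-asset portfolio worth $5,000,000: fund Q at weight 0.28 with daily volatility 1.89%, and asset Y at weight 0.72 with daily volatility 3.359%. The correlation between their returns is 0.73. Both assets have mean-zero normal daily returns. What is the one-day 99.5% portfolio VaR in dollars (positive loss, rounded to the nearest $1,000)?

$364,000

σ_p² = 0.28²·1.89² + 0.72²·3.359² + 2·0.73·0.28·0.72·1.89·3.359 = 7.9977 (%²).
σ_p = √7.9977 = 2.828%.
At 99.5%, z = 2.576.
VaR = 2.576 × 2.828% = 7.285%; on $5,000,000 that is $364,250.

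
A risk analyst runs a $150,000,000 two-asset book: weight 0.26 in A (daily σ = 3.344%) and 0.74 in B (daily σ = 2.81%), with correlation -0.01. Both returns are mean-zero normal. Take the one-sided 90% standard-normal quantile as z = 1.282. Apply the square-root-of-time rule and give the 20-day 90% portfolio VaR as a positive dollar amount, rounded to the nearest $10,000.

$19,310,000

σ_p = √(0.26²·3.344² + 0.74²·2.81² + 2·-0.01·0.26·0.74·3.344·2.81) = 2.246%.
σ_{20d} = 2.246% × √20 = 10.044%.
VaR = 1.282 × 10.044% = 12.876%; on $150,000,000 that is $19,314,000.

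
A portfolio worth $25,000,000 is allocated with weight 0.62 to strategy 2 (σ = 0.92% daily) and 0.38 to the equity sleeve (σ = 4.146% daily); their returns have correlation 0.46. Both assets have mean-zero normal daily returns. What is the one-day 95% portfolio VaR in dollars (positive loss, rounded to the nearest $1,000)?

$784,000

σ_p² = 0.62²·0.92² + 0.38²·4.146² + 2·0.46·0.62·0.38·0.92·4.146 = 3.6343 (%²).
σ_p = √3.6343 = 1.906%.
At 95%, z = 1.645.
VaR = 1.645 × 1.906% = 3.135%; on $25,000,000 that is $783,750.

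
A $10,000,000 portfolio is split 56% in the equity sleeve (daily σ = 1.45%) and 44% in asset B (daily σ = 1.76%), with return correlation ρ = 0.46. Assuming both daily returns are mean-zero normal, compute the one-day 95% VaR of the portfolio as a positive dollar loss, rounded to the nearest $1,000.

$223,000

σ_p² = 0.56²·1.45² + 0.44²·1.76² + 2·0.46·0.56·0.44·1.45·1.76 = 1.8375 (%²).
σ_p = √1.8375 = 1.356%.
At 95%, z = 1.645.
VaR = 1.645 × 1.356% = 2.231%; on $10,000,000 that is $223,100.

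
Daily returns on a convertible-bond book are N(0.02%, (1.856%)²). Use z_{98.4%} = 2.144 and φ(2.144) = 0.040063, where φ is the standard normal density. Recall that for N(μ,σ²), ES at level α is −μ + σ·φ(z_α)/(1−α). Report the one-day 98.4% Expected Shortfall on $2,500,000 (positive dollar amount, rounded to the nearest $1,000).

Tail multiplier: φ(z)/(1−α) = 0.040063 / 0.016 = 2.504.
ES = −(0.02%) + 1.856% × 2.504 = 4.627%.
On $2,500,000: 0.04627 × $2,500,000 = $115,675.

$116,000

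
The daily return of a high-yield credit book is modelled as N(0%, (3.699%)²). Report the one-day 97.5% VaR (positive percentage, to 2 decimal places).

7.25%

At 97.5% one-sided, z = 1.960.
VaR = z·σ = 1.960 × 3.699% = 7.250%.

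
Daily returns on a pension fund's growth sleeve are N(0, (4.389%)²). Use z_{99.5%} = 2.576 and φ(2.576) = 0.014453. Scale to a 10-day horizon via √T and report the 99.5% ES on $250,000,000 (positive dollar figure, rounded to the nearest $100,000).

σ_{10d} = 4.389% × √10 = 13.879%.
ES multiplier = φ(z)/(1−α) = 0.014453/0.005 = 2.891.
ES = 13.879% × 2.891 = 40.124%; on $250,000,000: $100,310,000.

$100,300,000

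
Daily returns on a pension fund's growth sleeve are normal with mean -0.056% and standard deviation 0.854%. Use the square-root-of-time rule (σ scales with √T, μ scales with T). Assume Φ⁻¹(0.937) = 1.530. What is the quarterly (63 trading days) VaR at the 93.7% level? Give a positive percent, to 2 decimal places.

13.90%

σ_{63d} = 0.854% × √63 = 6.778%; μ_{63d} = 63 × -0.056% = -3.528%.
VaR = −(-3.528%) + 1.530 × 6.778% = 13.898%.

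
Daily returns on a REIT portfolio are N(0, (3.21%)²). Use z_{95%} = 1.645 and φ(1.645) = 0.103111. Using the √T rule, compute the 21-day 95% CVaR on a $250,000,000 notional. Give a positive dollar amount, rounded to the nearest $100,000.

σ_{21d} = 3.21% × √21 = 14.710%.
ES multiplier = φ(z)/(1−α) = 0.103111/0.05 = 2.062.
ES = 14.710% × 2.062 = 30.332%; on $250,000,000: $75,830,000.

$75,800,000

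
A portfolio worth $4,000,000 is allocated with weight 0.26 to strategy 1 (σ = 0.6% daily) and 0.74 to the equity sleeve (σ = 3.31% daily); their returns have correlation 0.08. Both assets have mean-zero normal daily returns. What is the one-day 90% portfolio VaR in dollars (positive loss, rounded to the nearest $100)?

σ_p² = 0.26²·0.6² + 0.74²·3.31² + 2·0.08·0.26·0.74·0.6·3.31 = 6.0850 (%²).
σ_p = √6.0850 = 2.467%.
At 90%, z = 1.282.
VaR = 1.282 × 2.467% = 3.163%; on $4,000,000 that is $126,520.

$126,500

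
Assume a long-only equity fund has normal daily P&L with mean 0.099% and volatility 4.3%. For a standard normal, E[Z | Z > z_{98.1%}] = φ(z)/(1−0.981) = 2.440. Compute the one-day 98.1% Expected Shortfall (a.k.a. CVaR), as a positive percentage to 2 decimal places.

10.39%

ES = −(0.099%) + 4.3% × 2.440 = 10.393%.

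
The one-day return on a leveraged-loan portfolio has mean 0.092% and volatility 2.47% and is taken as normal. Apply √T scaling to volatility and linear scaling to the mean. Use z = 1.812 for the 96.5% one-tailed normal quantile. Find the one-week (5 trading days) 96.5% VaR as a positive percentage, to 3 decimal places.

9.548%

σ_{5d} = 2.47% × √5 = 5.523%; μ_{5d} = 5 × 0.092% = 0.460%.
VaR = −(0.460%) + 1.812 × 5.523% = 9.548%.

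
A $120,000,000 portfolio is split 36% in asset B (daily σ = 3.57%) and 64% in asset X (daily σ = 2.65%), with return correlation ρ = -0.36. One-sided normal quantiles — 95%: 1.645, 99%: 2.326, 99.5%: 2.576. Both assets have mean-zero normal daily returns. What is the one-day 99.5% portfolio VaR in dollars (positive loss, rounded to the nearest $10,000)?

σ_p² = 0.36²·3.57² + 0.64²·2.65² + 2·-0.36·0.36·0.64·3.57·2.65 = 2.9588 (%²).
σ_p = √2.9588 = 1.720%.
VaR = 2.576 × 1.720% = 4.431%; on $120,000,000 that is $5,317,200.

$5,320,000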